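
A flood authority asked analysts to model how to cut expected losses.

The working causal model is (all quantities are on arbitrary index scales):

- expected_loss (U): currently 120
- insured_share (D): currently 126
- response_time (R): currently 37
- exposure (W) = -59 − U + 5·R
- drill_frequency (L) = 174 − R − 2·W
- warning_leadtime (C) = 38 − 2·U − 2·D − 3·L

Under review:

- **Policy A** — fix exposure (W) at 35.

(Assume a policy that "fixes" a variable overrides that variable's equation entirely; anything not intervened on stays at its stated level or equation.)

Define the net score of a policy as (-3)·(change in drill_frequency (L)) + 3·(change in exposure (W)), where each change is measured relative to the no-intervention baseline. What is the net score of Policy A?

Baseline:
  U = 120
  R = 37
  W = -59 − 120 + 5·37 = 6
  L = 174 − 37 − 2·6 = 125
Policy A (W := 35):
  U = 120
  R = 37
  W = 35
  L = 174 − 37 − 2·35 = 67
ΔL = 67 − 125 = -58; ΔW = 35 − 6 = 29
Score = (-3)·(-58) + 3·29 = 261

261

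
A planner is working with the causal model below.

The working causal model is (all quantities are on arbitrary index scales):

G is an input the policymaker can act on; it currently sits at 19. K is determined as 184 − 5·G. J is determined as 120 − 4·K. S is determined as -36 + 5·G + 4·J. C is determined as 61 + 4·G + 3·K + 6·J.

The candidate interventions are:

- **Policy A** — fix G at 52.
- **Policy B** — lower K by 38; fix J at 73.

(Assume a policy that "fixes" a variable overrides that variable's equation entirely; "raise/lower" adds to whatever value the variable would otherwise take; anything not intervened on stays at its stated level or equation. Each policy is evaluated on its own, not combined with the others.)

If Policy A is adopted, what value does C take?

Policy A (G := 52):
  G = 52
  K = 184 − 5·52 = -76
  J = 120 − 4·(-76) = 424
  C = 61 + 4·52 + 3·(-76) + 6·424 = 2585

2585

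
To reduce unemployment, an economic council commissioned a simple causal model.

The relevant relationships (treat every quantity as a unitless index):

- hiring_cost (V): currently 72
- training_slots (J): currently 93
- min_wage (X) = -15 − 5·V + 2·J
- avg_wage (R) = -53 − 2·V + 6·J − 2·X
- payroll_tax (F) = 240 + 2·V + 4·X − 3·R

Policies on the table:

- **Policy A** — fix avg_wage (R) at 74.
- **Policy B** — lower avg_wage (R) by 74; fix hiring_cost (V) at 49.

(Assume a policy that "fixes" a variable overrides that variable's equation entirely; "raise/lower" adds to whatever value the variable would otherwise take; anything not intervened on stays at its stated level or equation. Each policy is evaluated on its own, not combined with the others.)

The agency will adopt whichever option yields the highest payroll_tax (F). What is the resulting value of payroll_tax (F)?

-594

Policy A (R := 74):
  V = 72
  J = 93
  X = -15 − 5·72 + 2·93 = -189
  R = 74
  F = 240 + 2·72 + 4·(-189) − 3·74 = -594
Policy B (R − 74, V := 49):
  V = 49
  J = 93
  X = -15 − 5·49 + 2·93 = -74
  R = -53 − 2·49 + 6·93 − 2·(-74) (−74 from intervention) = 481
  F = 240 + 2·49 + 4·(-74) − 3·481 = -1401
Comparing — Policy A: F=-594, Policy B: F=-1401. Highest is -594 (Policy A).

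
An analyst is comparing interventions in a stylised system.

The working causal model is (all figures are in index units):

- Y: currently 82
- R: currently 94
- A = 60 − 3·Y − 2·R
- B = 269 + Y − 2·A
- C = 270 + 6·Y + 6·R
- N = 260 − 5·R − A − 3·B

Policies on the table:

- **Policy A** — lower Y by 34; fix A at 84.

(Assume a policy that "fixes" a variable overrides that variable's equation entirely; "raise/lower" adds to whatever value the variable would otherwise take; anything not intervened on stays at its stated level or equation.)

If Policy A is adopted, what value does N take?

-741

Policy A (Y − 34, A := 84):
  Y = 82 − 34 = 48
  R = 94
  A = 84
  B = 269 + 48 − 2·84 = 149
  N = 260 − 5·94 − 84 − 3·149 = -741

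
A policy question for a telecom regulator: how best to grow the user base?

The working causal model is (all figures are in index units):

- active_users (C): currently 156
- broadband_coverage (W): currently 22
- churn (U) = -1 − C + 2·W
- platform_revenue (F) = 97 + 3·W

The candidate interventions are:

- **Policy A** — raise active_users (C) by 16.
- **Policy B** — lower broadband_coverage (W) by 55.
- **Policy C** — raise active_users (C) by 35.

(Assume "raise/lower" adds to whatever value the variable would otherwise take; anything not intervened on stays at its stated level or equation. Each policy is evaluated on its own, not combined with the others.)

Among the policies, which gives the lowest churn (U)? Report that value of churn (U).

Policy A (C + 16):
  C = 156 + 16 = 172
  W = 22
  U = -1 − 172 + 2·22 = -129
Policy B (W − 55):
  C = 156
  W = 22 − 55 = -33
  U = -1 − 156 + 2·(-33) = -223
Policy C (C + 35):
  C = 156 + 35 = 191
  W = 22
  U = -1 − 191 + 2·22 = -148
Comparing — Policy A: U=-129, Policy B: U=-223, Policy C: U=-148. Lowest is -223 (Policy B).

-223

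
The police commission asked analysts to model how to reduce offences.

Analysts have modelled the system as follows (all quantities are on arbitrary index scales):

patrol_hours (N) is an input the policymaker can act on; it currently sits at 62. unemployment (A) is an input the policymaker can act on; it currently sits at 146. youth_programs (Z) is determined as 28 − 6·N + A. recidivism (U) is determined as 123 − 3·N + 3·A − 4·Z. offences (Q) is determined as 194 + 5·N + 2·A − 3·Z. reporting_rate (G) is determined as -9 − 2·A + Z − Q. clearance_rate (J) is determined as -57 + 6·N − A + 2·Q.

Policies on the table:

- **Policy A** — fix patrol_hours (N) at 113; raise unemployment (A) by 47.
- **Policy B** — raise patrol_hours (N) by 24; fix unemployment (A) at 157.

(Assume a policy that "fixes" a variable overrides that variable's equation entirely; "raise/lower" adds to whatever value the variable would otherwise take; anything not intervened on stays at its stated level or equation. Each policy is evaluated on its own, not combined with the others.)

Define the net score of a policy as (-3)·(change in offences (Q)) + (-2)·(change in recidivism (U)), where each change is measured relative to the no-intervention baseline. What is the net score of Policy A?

-5426

Baseline:
  N = 62
  A = 146
  Z = 28 − 6·62 + 146 = -198
  U = 123 − 3·62 + 3·146 − 4·(-198) = 1167
  Q = 194 + 5·62 + 2·146 − 3·(-198) = 1390
Policy A (N := 113, A + 47):
  N = 113
  A = 146 + 47 = 193
  Z = 28 − 6·113 + 193 = -457
  U = 123 − 3·113 + 3·193 − 4·(-457) = 2191
  Q = 194 + 5·113 + 2·193 − 3·(-457) = 2516
ΔQ = 2516 − 1390 = 1126; ΔU = 2191 − 1167 = 1024
Score = (-3)·1126 + (-2)·1024 = -5426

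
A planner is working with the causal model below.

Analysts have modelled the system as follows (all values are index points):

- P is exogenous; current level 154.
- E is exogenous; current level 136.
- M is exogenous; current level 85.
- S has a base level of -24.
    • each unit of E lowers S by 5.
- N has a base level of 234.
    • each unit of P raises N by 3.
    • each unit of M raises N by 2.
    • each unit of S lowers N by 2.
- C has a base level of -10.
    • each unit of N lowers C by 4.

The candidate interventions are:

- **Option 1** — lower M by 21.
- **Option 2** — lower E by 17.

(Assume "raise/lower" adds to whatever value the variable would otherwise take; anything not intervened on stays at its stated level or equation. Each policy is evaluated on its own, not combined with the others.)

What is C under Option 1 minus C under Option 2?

-512

Option 1 (M − 21):
  P = 154
  E = 136
  M = 85 − 21 = 64
  S = -24 − 5·136 = -704
  N = 234 + 3·154 + 2·64 − 2·(-704) = 2232
  C = -10 − 4·2232 = -8938
Option 2 (E − 17):
  P = 154
  E = 136 − 17 = 119
  M = 85
  S = -24 − 5·119 = -619
  N = 234 + 3·154 + 2·85 − 2·(-619) = 2104
  C = -10 − 4·2104 = -8426
C: -8938 − (-8426) = -512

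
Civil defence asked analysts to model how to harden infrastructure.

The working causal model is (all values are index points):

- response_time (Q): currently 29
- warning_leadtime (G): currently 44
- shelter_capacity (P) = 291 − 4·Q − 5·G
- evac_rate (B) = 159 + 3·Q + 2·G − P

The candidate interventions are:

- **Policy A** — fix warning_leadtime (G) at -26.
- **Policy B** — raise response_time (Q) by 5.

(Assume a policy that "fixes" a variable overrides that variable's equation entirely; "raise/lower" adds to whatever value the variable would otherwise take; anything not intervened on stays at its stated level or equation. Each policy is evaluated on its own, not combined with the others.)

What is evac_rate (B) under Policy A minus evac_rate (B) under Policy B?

Policy A (G := -26):
  Q = 29
  G = -26
  P = 291 − 4·29 − 5·(-26) = 305
  B = 159 + 3·29 + 2·(-26) − 305 = -111
Policy B (Q + 5):
  Q = 29 + 5 = 34
  G = 44
  P = 291 − 4·34 − 5·44 = -65
  B = 159 + 3·34 + 2·44 − (-65) = 414
B: -111 − 414 = -525

-525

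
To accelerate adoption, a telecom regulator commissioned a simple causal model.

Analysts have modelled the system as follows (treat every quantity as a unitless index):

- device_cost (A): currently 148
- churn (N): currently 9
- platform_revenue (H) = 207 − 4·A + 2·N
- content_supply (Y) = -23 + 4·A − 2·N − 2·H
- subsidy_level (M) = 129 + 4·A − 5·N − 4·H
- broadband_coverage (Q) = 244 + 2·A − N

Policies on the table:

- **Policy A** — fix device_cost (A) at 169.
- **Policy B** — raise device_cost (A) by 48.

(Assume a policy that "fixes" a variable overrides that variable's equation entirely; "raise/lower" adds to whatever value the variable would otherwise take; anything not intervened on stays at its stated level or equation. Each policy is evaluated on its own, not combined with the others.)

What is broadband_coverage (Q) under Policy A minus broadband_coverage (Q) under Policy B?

-54

Policy A (A := 169):
  A = 169
  N = 9
  Q = 244 + 2·169 − 9 = 573
Policy B (A + 48):
  A = 148 + 48 = 196
  N = 9
  Q = 244 + 2·196 − 9 = 627
Q: 573 − 627 = -54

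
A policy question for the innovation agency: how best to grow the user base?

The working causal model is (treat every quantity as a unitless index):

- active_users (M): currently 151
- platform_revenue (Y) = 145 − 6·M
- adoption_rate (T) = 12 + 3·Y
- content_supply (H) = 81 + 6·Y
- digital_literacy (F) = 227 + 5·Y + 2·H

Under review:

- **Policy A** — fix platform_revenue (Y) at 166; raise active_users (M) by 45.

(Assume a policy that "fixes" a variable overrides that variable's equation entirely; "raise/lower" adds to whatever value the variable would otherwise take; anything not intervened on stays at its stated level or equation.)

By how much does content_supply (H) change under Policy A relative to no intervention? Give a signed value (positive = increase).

Baseline:
  M = 151
  Y = 145 − 6·151 = -761
  H = 81 + 6·(-761) = -4485
Policy A (Y := 166, M + 45):
  M = 151 + 45 = 196
  Y = 166
  H = 81 + 6·166 = 1077
Change in H: 1077 − (-4485) = 5562

5562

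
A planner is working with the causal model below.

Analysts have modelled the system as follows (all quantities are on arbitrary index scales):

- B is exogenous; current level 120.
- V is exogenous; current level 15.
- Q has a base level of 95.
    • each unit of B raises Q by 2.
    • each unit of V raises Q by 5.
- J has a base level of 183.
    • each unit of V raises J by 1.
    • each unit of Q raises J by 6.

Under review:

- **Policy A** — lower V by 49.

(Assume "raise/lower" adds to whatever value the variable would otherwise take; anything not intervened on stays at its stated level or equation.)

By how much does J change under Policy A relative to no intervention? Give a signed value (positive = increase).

Baseline:
  B = 120
  V = 15
  Q = 95 + 2·120 + 5·15 = 410
  J = 183 + 15 + 6·410 = 2658
Policy A (V − 49):
  B = 120
  V = 15 − 49 = -34
  Q = 95 + 2·120 + 5·(-34) = 165
  J = 183 + (-34) + 6·165 = 1139
Change in J: 1139 − 2658 = -1519

-1519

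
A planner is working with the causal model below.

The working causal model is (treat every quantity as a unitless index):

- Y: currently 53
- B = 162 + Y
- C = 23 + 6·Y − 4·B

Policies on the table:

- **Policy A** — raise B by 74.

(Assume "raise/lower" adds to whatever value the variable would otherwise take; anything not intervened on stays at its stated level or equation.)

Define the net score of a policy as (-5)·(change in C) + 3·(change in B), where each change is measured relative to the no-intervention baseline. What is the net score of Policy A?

1702

Baseline:
  Y = 53
  B = 162 + 53 = 215
  C = 23 + 6·53 − 4·215 = -519
Policy A (B + 74):
  Y = 53
  B = 162 + 53 (+74 from intervention) = 289
  C = 23 + 6·53 − 4·289 = -815
ΔC = -815 − (-519) = -296; ΔB = 289 − 215 = 74
Score = (-5)·(-296) + 3·74 = 1702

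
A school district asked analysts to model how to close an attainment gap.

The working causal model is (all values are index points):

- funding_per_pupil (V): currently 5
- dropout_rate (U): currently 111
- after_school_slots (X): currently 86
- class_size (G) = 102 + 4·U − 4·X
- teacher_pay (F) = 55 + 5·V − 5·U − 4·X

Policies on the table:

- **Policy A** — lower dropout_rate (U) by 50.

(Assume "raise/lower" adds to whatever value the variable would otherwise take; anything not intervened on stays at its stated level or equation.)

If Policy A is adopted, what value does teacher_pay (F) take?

-569

Policy A (U − 50):
  V = 5
  U = 111 − 50 = 61
  X = 86
  F = 55 + 5·5 − 5·61 − 4·86 = -569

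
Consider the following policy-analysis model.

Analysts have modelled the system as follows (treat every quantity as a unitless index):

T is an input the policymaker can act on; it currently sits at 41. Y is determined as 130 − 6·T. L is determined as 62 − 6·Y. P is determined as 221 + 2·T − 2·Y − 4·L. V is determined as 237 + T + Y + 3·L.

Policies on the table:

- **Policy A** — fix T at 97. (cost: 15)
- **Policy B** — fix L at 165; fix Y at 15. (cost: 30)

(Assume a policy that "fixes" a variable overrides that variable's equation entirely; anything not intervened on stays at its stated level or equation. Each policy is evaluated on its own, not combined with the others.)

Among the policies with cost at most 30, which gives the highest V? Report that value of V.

Policy A (T := 97):
  T = 97
  Y = 130 − 6·97 = -452
  L = 62 − 6·(-452) = 2774
  V = 237 + 97 + (-452) + 3·2774 = 8204
Policy B (L := 165, Y := 15):
  T = 41
  Y = 15
  L = 165
  V = 237 + 41 + 15 + 3·165 = 788
Comparing — Policy A: V=8204, Policy B: V=788. Highest is 8204 (Policy A).

8204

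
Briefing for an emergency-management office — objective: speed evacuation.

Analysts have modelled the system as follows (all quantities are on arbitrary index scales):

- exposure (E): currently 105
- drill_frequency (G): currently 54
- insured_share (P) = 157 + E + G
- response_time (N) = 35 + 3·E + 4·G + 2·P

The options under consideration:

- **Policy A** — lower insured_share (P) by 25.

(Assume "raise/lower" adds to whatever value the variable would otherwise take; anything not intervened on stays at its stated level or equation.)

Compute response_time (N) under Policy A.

Policy A (P − 25):
  E = 105
  G = 54
  P = 157 + 105 + 54 (−25 from intervention) = 291
  N = 35 + 3·105 + 4·54 + 2·291 = 1148

1148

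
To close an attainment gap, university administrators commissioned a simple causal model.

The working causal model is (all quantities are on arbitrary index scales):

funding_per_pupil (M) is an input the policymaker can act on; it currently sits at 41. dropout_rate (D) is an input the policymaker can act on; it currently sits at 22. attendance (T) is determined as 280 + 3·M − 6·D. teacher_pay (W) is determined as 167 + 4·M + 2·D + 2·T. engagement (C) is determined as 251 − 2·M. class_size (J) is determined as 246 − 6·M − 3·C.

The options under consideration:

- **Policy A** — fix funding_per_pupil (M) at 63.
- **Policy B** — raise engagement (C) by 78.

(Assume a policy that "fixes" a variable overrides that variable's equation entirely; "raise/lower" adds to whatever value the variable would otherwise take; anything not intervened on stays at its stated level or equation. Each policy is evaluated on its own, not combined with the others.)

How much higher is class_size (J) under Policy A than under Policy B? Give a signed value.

Policy A (M := 63):
  M = 63
  C = 251 − 2·63 = 125
  J = 246 − 6·63 − 3·125 = -507
Policy B (C + 78):
  M = 41
  C = 251 − 2·41 (+78 from intervention) = 247
  J = 246 − 6·41 − 3·247 = -741
J: -507 − (-741) = 234

234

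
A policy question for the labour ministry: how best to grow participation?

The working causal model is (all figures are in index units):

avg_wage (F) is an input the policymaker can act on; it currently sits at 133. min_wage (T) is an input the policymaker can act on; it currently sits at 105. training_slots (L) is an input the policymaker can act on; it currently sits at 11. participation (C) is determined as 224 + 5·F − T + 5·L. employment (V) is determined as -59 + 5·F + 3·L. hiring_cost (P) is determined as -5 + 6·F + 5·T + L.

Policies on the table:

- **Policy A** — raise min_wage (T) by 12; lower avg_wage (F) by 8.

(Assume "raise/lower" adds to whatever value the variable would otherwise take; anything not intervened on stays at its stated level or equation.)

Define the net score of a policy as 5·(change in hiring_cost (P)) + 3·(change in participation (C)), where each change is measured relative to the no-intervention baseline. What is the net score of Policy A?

Baseline:
  F = 133
  T = 105
  L = 11
  C = 224 + 5·133 − 105 + 5·11 = 839
  P = -5 + 6·133 + 5·105 + 11 = 1329
Policy A (T + 12, F − 8):
  F = 133 − 8 = 125
  T = 105 + 12 = 117
  L = 11
  C = 224 + 5·125 − 117 + 5·11 = 787
  P = -5 + 6·125 + 5·117 + 11 = 1341
ΔP = 1341 − 1329 = 12; ΔC = 787 − 839 = -52
Score = 5·12 + 3·(-52) = -96

-96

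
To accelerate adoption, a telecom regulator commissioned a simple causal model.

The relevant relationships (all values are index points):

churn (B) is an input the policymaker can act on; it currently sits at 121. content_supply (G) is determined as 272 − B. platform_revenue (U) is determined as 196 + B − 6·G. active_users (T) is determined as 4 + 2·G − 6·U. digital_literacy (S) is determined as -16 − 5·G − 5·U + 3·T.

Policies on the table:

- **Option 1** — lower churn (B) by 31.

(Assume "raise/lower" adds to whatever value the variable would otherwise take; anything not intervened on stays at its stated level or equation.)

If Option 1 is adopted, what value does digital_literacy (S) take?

Option 1 (B − 31):
  B = 121 − 31 = 90
  G = 272 − 90 = 182
  U = 196 + 90 − 6·182 = -806
  T = 4 + 2·182 − 6·(-806) = 5204
  S = -16 − 5·182 − 5·(-806) + 3·5204 = 18716

18716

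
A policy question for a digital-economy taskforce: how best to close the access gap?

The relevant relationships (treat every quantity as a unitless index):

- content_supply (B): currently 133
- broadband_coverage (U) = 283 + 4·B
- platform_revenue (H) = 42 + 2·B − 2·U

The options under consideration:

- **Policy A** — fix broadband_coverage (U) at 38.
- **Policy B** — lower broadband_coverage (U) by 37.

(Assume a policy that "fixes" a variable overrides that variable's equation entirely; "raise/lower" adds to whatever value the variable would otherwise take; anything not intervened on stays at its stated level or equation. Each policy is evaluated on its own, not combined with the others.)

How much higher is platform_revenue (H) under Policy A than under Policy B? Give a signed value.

Policy A (U := 38):
  B = 133
  U = 38
  H = 42 + 2·133 − 2·38 = 232
Policy B (U − 37):
  B = 133
  U = 283 + 4·133 (−37 from intervention) = 778
  H = 42 + 2·133 − 2·778 = -1248
H: 232 − (-1248) = 1480

1480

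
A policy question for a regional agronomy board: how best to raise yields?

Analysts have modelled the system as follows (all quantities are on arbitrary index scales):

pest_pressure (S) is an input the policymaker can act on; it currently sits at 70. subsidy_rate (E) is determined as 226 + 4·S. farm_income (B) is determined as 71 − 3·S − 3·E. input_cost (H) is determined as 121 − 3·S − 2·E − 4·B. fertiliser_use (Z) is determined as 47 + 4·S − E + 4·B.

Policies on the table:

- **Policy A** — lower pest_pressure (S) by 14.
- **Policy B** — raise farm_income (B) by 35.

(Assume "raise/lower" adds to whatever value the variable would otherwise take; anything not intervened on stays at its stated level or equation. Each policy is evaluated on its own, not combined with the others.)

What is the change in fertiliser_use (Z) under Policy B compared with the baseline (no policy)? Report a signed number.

140

Baseline:
  S = 70
  E = 226 + 4·70 = 506
  B = 71 − 3·70 − 3·506 = -1657
  Z = 47 + 4·70 − 506 + 4·(-1657) = -6807
Policy B (B + 35):
  S = 70
  E = 226 + 4·70 = 506
  B = 71 − 3·70 − 3·506 (+35 from intervention) = -1622
  Z = 47 + 4·70 − 506 + 4·(-1622) = -6667
Change in Z: -6667 − (-6807) = 140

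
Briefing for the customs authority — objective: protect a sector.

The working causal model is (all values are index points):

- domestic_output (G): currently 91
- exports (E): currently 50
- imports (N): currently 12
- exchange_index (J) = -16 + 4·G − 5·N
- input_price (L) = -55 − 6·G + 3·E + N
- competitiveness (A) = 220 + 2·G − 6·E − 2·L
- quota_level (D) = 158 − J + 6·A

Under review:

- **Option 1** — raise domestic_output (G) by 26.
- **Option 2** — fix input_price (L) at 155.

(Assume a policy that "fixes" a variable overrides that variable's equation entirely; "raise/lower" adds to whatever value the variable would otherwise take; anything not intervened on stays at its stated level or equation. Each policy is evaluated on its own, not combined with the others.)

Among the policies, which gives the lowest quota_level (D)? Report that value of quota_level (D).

-1378

Option 1 (G + 26):
  G = 91 + 26 = 117
  E = 50
  N = 12
  J = -16 + 4·117 − 5·12 = 392
  L = -55 − 6·117 + 3·50 + 12 = -595
  A = 220 + 2·117 − 6·50 − 2·(-595) = 1344
  D = 158 − 392 + 6·1344 = 7830
Option 2 (L := 155):
  G = 91
  E = 50
  N = 12
  J = -16 + 4·91 − 5·12 = 288
  L = 155
  A = 220 + 2·91 − 6·50 − 2·155 = -208
  D = 158 − 288 + 6·(-208) = -1378
Comparing — Option 1: D=7830, Option 2: D=-1378. Lowest is -1378 (Option 2).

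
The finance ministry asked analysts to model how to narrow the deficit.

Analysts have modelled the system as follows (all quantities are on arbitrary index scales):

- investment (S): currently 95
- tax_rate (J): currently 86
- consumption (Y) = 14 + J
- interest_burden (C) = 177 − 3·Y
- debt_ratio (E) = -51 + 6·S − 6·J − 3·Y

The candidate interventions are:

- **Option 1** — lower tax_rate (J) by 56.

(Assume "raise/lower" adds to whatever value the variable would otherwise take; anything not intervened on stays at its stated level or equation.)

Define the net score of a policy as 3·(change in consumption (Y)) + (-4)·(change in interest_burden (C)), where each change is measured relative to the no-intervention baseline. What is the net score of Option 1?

Baseline:
  J = 86
  Y = 14 + 86 = 100
  C = 177 − 3·100 = -123
Option 1 (J − 56):
  J = 86 − 56 = 30
  Y = 14 + 30 = 44
  C = 177 − 3·44 = 45
ΔY = 44 − 100 = -56; ΔC = 45 − (-123) = 168
Score = 3·(-56) + (-4)·168 = -840

-840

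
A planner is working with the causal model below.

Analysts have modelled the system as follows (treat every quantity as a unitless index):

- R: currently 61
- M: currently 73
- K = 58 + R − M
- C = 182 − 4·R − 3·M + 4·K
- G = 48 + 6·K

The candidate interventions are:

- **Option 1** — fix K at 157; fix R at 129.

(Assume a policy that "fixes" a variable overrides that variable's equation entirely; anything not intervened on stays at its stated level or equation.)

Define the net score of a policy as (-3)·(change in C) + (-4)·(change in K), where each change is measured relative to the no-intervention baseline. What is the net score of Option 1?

-960

Baseline:
  R = 61
  M = 73
  K = 58 + 61 − 73 = 46
  C = 182 − 4·61 − 3·73 + 4·46 = -97
Option 1 (K := 157, R := 129):
  R = 129
  M = 73
  K = 157
  C = 182 − 4·129 − 3·73 + 4·157 = 75
ΔC = 75 − (-97) = 172; ΔK = 157 − 46 = 111
Score = (-3)·172 + (-4)·111 = -960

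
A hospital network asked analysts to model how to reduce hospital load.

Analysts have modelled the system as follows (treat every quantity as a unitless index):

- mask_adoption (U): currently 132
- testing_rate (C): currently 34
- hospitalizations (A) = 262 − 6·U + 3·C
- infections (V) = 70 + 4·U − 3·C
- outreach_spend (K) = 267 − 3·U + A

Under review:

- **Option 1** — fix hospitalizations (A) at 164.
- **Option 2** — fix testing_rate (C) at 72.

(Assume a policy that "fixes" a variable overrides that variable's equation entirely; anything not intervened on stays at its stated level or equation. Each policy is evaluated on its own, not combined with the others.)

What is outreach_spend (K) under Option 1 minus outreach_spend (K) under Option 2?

Option 1 (A := 164):
  U = 132
  C = 34
  A = 164
  K = 267 − 3·132 + 164 = 35
Option 2 (C := 72):
  U = 132
  C = 72
  A = 262 − 6·132 + 3·72 = -314
  K = 267 − 3·132 + (-314) = -443
K: 35 − (-443) = 478

478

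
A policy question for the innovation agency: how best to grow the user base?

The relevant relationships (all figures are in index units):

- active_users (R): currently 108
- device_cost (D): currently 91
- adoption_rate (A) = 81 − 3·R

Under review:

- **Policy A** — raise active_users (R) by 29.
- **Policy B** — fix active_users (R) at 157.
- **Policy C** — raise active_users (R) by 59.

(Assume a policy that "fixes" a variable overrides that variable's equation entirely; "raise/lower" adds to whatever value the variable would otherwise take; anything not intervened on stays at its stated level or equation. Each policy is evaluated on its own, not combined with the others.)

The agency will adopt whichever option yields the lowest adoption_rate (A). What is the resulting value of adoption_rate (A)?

-420

Policy A (R + 29):
  R = 108 + 29 = 137
  A = 81 − 3·137 = -330
Policy B (R := 157):
  R = 157
  A = 81 − 3·157 = -390
Policy C (R + 59):
  R = 108 + 59 = 167
  A = 81 − 3·167 = -420
Comparing — Policy A: A=-330, Policy B: A=-390, Policy C: A=-420. Lowest is -420 (Policy C).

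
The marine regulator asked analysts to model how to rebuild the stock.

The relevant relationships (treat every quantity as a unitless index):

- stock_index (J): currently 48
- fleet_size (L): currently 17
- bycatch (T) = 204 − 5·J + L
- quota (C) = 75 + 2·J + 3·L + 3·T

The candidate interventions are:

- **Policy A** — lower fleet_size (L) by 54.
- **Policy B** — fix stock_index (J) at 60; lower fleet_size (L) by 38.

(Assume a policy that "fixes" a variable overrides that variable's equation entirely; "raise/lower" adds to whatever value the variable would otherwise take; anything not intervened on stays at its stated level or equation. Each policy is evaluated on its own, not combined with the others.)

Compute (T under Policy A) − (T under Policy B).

Policy A (L − 54):
  J = 48
  L = 17 − 54 = -37
  T = 204 − 5·48 + (-37) = -73
Policy B (J := 60, L − 38):
  J = 60
  L = 17 − 38 = -21
  T = 204 − 5·60 + (-21) = -117
T: -73 − (-117) = 44

44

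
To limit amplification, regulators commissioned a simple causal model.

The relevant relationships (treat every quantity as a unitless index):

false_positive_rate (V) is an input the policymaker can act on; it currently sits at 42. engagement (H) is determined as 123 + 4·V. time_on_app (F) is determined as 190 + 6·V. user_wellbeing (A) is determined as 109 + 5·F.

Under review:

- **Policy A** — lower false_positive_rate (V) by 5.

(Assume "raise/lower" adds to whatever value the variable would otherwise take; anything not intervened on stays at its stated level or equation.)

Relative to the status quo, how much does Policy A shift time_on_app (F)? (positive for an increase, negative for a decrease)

Baseline:
  V = 42
  F = 190 + 6·42 = 442
Policy A (V − 5):
  V = 42 − 5 = 37
  F = 190 + 6·37 = 412
Change in F: 412 − 442 = -30

-30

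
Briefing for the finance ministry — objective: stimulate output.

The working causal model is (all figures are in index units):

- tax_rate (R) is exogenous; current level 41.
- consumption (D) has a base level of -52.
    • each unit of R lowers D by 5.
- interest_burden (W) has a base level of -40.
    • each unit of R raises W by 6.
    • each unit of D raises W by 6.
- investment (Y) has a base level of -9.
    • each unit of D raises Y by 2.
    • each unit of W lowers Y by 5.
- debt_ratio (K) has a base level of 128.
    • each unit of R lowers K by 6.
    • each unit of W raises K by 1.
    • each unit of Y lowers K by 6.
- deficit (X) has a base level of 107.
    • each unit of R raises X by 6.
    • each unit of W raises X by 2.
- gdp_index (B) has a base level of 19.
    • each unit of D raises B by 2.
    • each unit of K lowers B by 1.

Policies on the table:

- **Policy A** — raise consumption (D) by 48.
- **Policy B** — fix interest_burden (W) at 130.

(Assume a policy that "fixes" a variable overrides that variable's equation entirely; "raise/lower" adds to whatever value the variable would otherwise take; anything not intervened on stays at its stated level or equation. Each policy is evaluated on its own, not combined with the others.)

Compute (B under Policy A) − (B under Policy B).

Policy A (D + 48):
  R = 41
  D = -52 − 5·41 (+48 from intervention) = -209
  W = -40 + 6·41 + 6·(-209) = -1048
  Y = -9 + 2·(-209) − 5·(-1048) = 4813
  K = 128 − 6·41 + (-1048) − 6·4813 = -30044
  B = 19 + 2·(-209) − (-30044) = 29645
Policy B (W := 130):
  R = 41
  D = -52 − 5·41 = -257
  W = 130
  Y = -9 + 2·(-257) − 5·130 = -1173
  K = 128 − 6·41 + 130 − 6·(-1173) = 7050
  B = 19 + 2·(-257) − 7050 = -7545
B: 29645 − (-7545) = 37190

37190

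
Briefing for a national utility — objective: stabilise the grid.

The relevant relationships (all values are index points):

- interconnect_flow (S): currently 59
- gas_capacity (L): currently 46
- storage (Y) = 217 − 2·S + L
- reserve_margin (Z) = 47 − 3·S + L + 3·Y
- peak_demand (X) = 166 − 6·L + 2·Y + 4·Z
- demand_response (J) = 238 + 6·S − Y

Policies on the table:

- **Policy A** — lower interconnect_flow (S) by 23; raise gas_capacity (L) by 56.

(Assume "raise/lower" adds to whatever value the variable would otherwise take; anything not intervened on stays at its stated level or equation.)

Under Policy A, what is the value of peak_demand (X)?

Policy A (S − 23, L + 56):
  S = 59 − 23 = 36
  L = 46 + 56 = 102
  Y = 217 − 2·36 + 102 = 247
  Z = 47 − 3·36 + 102 + 3·247 = 782
  X = 166 − 6·102 + 2·247 + 4·782 = 3176

3176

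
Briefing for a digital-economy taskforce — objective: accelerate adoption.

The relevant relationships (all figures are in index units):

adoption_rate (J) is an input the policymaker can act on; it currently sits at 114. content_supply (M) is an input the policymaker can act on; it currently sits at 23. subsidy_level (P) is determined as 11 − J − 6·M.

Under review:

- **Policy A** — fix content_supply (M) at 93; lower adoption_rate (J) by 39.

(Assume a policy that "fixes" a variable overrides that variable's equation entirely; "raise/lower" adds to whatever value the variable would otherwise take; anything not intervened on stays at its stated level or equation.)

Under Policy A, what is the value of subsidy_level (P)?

Policy A (M := 93, J − 39):
  J = 114 − 39 = 75
  M = 93
  P = 11 − 75 − 6·93 = -622

-622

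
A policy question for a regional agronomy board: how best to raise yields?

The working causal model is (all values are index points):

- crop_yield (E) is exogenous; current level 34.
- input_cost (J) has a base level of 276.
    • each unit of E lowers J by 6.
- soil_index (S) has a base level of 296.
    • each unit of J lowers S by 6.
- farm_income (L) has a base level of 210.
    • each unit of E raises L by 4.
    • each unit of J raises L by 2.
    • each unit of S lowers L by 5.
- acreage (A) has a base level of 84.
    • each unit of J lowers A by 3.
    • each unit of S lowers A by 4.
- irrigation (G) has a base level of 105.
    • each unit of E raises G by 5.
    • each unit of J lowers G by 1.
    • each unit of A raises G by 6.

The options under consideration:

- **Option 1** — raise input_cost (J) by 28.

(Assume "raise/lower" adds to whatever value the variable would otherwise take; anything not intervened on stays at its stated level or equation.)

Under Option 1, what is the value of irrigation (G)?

6175

Option 1 (J + 28):
  E = 34
  J = 276 − 6·34 (+28 from intervention) = 100
  S = 296 − 6·100 = -304
  A = 84 − 3·100 − 4·(-304) = 1000
  G = 105 + 5·34 − 100 + 6·1000 = 6175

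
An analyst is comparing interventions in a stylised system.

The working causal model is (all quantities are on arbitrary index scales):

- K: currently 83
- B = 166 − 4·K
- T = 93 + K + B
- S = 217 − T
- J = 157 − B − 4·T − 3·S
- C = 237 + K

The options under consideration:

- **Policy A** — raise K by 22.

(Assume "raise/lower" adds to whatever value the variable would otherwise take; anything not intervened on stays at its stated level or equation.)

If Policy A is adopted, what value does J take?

-184

Policy A (K + 22):
  K = 83 + 22 = 105
  B = 166 − 4·105 = -254
  T = 93 + 105 + (-254) = -56
  S = 217 − (-56) = 273
  J = 157 − (-254) − 4·(-56) − 3·273 = -184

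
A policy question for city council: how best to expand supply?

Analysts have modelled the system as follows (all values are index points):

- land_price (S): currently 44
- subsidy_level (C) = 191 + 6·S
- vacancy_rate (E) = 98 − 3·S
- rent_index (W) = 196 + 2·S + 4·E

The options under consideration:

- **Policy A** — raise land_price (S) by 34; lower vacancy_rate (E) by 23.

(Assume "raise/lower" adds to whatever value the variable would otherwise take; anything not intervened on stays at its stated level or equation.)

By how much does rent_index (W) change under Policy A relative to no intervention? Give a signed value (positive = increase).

-432

Baseline:
  S = 44
  E = 98 − 3·44 = -34
  W = 196 + 2·44 + 4·(-34) = 148
Policy A (S + 34, E − 23):
  S = 44 + 34 = 78
  E = 98 − 3·78 (−23 from intervention) = -159
  W = 196 + 2·78 + 4·(-159) = -284
Change in W: -284 − 148 = -432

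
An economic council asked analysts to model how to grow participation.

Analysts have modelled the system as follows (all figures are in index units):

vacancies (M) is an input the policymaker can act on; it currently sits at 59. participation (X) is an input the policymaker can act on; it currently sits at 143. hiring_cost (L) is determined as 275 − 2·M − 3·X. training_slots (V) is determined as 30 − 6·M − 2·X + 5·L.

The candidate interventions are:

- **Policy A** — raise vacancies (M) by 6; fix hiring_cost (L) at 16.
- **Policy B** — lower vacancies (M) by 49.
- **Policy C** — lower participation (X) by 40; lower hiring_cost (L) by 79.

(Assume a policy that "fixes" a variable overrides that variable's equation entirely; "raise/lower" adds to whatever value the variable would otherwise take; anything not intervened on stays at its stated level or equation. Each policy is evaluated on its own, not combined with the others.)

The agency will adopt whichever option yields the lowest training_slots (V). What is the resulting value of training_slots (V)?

-1685

Policy A (M + 6, L := 16):
  M = 59 + 6 = 65
  X = 143
  L = 16
  V = 30 − 6·65 − 2·143 + 5·16 = -566
Policy B (M − 49):
  M = 59 − 49 = 10
  X = 143
  L = 275 − 2·10 − 3·143 = -174
  V = 30 − 6·10 − 2·143 + 5·(-174) = -1186
Policy C (X − 40, L − 79):
  M = 59
  X = 143 − 40 = 103
  L = 275 − 2·59 − 3·103 (−79 from intervention) = -231
  V = 30 − 6·59 − 2·103 + 5·(-231) = -1685
Comparing — Policy A: V=-566, Policy B: V=-1186, Policy C: V=-1685. Lowest is -1685 (Policy C).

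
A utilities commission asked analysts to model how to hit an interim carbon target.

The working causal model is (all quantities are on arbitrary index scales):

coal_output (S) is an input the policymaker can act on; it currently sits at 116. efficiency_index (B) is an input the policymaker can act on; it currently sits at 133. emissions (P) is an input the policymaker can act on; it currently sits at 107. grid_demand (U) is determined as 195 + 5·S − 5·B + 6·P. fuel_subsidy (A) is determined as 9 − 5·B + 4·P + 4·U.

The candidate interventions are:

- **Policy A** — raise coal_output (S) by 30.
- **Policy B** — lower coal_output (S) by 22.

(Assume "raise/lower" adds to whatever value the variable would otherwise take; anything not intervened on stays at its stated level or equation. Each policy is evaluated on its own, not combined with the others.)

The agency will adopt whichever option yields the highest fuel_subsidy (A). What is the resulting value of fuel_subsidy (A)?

3380

Policy A (S + 30):
  S = 116 + 30 = 146
  B = 133
  P = 107
  U = 195 + 5·146 − 5·133 + 6·107 = 902
  A = 9 − 5·133 + 4·107 + 4·902 = 3380
Policy B (S − 22):
  S = 116 − 22 = 94
  B = 133
  P = 107
  U = 195 + 5·94 − 5·133 + 6·107 = 642
  A = 9 − 5·133 + 4·107 + 4·642 = 2340
Comparing — Policy A: A=3380, Policy B: A=2340. Highest is 3380 (Policy A).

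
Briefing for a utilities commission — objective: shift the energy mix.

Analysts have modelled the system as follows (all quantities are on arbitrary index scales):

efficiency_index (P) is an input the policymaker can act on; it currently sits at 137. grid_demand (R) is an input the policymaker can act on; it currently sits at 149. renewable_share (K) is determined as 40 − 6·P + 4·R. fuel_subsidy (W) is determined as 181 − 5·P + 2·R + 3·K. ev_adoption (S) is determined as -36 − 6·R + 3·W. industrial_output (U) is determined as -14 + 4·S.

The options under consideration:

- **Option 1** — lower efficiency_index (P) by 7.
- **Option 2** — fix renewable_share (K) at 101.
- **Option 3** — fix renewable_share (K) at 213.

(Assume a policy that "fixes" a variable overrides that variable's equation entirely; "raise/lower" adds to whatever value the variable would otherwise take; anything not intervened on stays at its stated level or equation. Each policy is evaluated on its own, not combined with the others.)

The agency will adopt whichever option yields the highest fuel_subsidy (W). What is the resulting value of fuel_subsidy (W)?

Option 1 (P − 7):
  P = 137 − 7 = 130
  R = 149
  K = 40 − 6·130 + 4·149 = -144
  W = 181 − 5·130 + 2·149 + 3·(-144) = -603
Option 2 (K := 101):
  P = 137
  R = 149
  K = 101
  W = 181 − 5·137 + 2·149 + 3·101 = 97
Option 3 (K := 213):
  P = 137
  R = 149
  K = 213
  W = 181 − 5·137 + 2·149 + 3·213 = 433
Comparing — Option 1: W=-603, Option 2: W=97, Option 3: W=433. Highest is 433 (Option 3).

433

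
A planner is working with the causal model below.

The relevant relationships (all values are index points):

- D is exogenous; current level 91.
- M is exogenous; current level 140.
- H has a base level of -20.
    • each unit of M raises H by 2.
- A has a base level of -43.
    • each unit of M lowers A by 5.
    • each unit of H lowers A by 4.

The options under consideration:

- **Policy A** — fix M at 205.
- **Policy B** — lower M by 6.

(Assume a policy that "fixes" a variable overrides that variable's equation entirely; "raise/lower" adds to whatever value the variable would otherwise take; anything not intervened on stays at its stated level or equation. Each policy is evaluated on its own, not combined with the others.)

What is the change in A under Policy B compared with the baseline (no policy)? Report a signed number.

78

Baseline:
  M = 140
  H = -20 + 2·140 = 260
  A = -43 − 5·140 − 4·260 = -1783
Policy B (M − 6):
  M = 140 − 6 = 134
  H = -20 + 2·134 = 248
  A = -43 − 5·134 − 4·248 = -1705
Change in A: -1705 − (-1783) = 78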